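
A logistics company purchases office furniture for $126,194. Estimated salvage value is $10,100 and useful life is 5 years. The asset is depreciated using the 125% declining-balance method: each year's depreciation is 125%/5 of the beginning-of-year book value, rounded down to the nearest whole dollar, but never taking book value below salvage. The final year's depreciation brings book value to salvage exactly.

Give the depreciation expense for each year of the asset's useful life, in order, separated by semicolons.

Depreciable base = $126,194 − $10,100 = $116,094.
Year 1: ⌊$126,194 × 125%/5⌋ = $31,548. Book value $94,646.
Year 2: ⌊$94,646 × 125%/5⌋ = $23,661. Book value $70,985.
Year 3: ⌊$70,985 × 125%/5⌋ = $17,746. Book value $53,239.
Year 4: ⌊$53,239 × 125%/5⌋ = $13,309. Book value $39,930.
Year 5 (final): $39,930 − $10,100 = $29,830. Book value $10,100.

$31,548; $23,661; $17,746; $13,309; $29,830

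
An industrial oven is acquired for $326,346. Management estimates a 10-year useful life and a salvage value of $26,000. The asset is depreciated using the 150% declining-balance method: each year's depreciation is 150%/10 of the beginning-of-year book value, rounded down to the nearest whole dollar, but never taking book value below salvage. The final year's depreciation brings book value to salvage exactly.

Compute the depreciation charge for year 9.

$13,339

Depreciable base = $326,346 − $26,000 = $300,346.
Year 1: ⌊$326,346 × 150%/10⌋ = $48,951. Book value $277,395.
Year 2: ⌊$277,395 × 150%/10⌋ = $41,609. Book value $235,786.
Year 3: ⌊$235,786 × 150%/10⌋ = $35,367. Book value $200,419.
Year 4: ⌊$200,419 × 150%/10⌋ = $30,062. Book value $170,357.
Year 5: ⌊$170,357 × 150%/10⌋ = $25,553. Book value $144,804.
Year 6: ⌊$144,804 × 150%/10⌋ = $21,720. Book value $123,084.
Year 7: ⌊$123,084 × 150%/10⌋ = $18,462. Book value $104,622.
Year 8: ⌊$104,622 × 150%/10⌋ = $15,693. Book value $88,929.
Year 9: ⌊$88,929 × 150%/10⌋ = $13,339. Book value $75,590.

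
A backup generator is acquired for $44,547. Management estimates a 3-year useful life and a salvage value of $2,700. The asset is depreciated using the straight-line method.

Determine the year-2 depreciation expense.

$13,949

Depreciable base = $44,547 − $2,700 = $41,847.
Annual expense = $41,847 / 3 = $13,949.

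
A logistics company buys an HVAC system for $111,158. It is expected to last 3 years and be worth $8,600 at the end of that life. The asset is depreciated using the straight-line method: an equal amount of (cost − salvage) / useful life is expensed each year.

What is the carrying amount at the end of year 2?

Depreciable base = $111,158 − $8,600 = $102,558.
Annual expense = $102,558 / 3 = $34,186.
End of year 1: book value $76,972.
End of year 2: book value $42,786.

$42,786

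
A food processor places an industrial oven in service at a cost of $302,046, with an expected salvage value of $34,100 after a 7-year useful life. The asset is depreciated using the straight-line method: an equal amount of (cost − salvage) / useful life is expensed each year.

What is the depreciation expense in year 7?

$38,278

Depreciable base = $302,046 − $34,100 = $267,946.
Annual expense = $267,946 / 7 = $38,278.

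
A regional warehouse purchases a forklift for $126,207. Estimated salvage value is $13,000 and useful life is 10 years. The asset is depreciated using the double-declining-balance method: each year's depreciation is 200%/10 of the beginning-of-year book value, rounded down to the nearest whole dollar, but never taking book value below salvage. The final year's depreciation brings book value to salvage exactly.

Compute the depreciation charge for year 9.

Depreciable base = $126,207 − $13,000 = $113,207.
Year 1: ⌊$126,207 × 200%/10⌋ = $25,241. Book value $100,966.
Year 2: ⌊$100,966 × 200%/10⌋ = $20,193. Book value $80,773.
Year 3: ⌊$80,773 × 200%/10⌋ = $16,154. Book value $64,619.
Year 4: ⌊$64,619 × 200%/10⌋ = $12,923. Book value $51,696.
Year 5: ⌊$51,696 × 200%/10⌋ = $10,339. Book value $41,357.
Year 6: ⌊$41,357 × 200%/10⌋ = $8,271. Book value $33,086.
Year 7: ⌊$33,086 × 200%/10⌋ = $6,617. Book value $26,469.
Year 8: ⌊$26,469 × 200%/10⌋ = $5,293. Book value $21,176.
Year 9: ⌊$21,176 × 200%/10⌋ = $4,235. Book value $16,941.

$4,235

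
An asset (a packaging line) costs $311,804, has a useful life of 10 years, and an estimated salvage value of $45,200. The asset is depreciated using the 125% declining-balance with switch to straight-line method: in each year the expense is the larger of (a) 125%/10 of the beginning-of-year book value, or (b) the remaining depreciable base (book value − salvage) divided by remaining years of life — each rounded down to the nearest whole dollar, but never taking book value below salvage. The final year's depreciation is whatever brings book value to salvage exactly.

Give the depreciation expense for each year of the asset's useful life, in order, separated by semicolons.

Depreciable base = $311,804 − $45,200 = $266,604.
Year 1: DB = ⌊$311,804 × 125%/10⌋ = $38,975; SL = ⌊$266,604/10⌋ = $26,660 → take DB $38,975. Book value $272,829.
Year 2: DB = ⌊$272,829 × 125%/10⌋ = $34,103; SL = ⌊$227,629/9⌋ = $25,292 → take DB $34,103. Book value $238,726.
Year 3: DB = ⌊$238,726 × 125%/10⌋ = $29,840; SL = ⌊$193,526/8⌋ = $24,190 → take DB $29,840. Book value $208,886.
Year 4: DB = ⌊$208,886 × 125%/10⌋ = $26,110; SL = ⌊$163,686/7⌋ = $23,383 → take DB $26,110. Book value $182,776.
Year 5: DB = ⌊$182,776 × 125%/10⌋ = $22,847; SL = ⌊$137,576/6⌋ = $22,929 → take SL $22,929. Book value $159,847.
Year 6: DB = ⌊$159,847 × 125%/10⌋ = $19,980; SL = ⌊$114,647/5⌋ = $22,929 → take SL $22,929. Book value $136,918.
Year 7: DB = ⌊$136,918 × 125%/10⌋ = $17,114; SL = ⌊$91,718/4⌋ = $22,929 → take SL $22,929. Book value $113,989.
Year 8: DB = ⌊$113,989 × 125%/10⌋ = $14,248; SL = ⌊$68,789/3⌋ = $22,929 → take SL $22,929. Book value $91,060.
Year 9: DB = ⌊$91,060 × 125%/10⌋ = $11,382; SL = ⌊$45,860/2⌋ = $22,930 → take SL $22,930. Book value $68,130.
Year 10 (final): $68,130 − $45,200 = $22,930. Book value $45,200.

$38,975; $34,103; $29,840; $26,110; $22,929; $22,929; $22,929; $22,929; $22,930; $22,930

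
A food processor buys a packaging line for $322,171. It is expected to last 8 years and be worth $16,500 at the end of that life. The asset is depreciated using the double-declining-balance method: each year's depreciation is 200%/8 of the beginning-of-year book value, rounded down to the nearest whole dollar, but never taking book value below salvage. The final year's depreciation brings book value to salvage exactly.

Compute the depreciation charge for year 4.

$33,979

Depreciable base = $322,171 − $16,500 = $305,671.
Year 1: ⌊$322,171 × 200%/8⌋ = $80,542. Book value $241,629.
Year 2: ⌊$241,629 × 200%/8⌋ = $60,407. Book value $181,222.
Year 3: ⌊$181,222 × 200%/8⌋ = $45,305. Book value $135,917.
Year 4: ⌊$135,917 × 200%/8⌋ = $33,979. Book value $101,938.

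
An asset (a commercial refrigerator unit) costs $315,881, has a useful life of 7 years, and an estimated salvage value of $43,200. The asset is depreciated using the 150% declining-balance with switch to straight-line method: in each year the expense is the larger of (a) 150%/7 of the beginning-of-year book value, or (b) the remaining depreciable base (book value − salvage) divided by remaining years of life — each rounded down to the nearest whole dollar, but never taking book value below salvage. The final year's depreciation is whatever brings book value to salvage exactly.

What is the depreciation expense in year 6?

Depreciable base = $315,881 − $43,200 = $272,681.
Year 1: DB = ⌊$315,881 × 150%/7⌋ = $67,688; SL = ⌊$272,681/7⌋ = $38,954 → take DB $67,688. Book value $248,193.
Year 2: DB = ⌊$248,193 × 150%/7⌋ = $53,184; SL = ⌊$204,993/6⌋ = $34,165 → take DB $53,184. Book value $195,009.
Year 3: DB = ⌊$195,009 × 150%/7⌋ = $41,787; SL = ⌊$151,809/5⌋ = $30,361 → take DB $41,787. Book value $153,222.
Year 4: DB = ⌊$153,222 × 150%/7⌋ = $32,833; SL = ⌊$110,022/4⌋ = $27,505 → take DB $32,833. Book value $120,389.
Year 5: DB = ⌊$120,389 × 150%/7⌋ = $25,797; SL = ⌊$77,189/3⌋ = $25,729 → take DB $25,797. Book value $94,592.
Year 6: DB = ⌊$94,592 × 150%/7⌋ = $20,269; SL = ⌊$51,392/2⌋ = $25,696 → take SL $25,696. Book value $68,896.

$25,696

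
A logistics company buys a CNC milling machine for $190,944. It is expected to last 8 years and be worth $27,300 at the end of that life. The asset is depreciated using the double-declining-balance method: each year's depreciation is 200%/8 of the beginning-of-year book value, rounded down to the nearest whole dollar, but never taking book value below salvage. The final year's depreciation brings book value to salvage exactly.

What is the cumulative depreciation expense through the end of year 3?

$110,389

Depreciable base = $190,944 − $27,300 = $163,644.
Year 1: ⌊$190,944 × 200%/8⌋ = $47,736. Book value $143,208.
Year 2: ⌊$143,208 × 200%/8⌋ = $35,802. Book value $107,406.
Year 3: ⌊$107,406 × 200%/8⌋ = $26,851. Book value $80,555.
Accumulated through year 3 = $190,944 − $80,555 = $110,389.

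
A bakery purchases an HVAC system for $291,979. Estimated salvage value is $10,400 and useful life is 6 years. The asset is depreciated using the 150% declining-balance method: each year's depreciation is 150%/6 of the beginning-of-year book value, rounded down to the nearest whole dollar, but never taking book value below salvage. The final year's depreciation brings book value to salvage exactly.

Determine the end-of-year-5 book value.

Depreciable base = $291,979 − $10,400 = $281,579.
Year 1: ⌊$291,979 × 150%/6⌋ = $72,994. Book value $218,985.
Year 2: ⌊$218,985 × 150%/6⌋ = $54,746. Book value $164,239.
Year 3: ⌊$164,239 × 150%/6⌋ = $41,059. Book value $123,180.
Year 4: ⌊$123,180 × 150%/6⌋ = $30,795. Book value $92,385.
Year 5: ⌊$92,385 × 150%/6⌋ = $23,096. Book value $69,289.

$69,289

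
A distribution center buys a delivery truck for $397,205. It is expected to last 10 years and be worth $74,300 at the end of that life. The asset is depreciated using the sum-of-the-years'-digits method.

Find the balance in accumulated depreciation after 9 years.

$317,034

Depreciable base = $397,205 − $74,300 = $322,905.
Sum of the years' digits = 10+9+8+7+6+5+4+3+2+1 = 55.
Year 1: $322,905 × 10/55 = $58,710. Book value $338,495.
Year 2: $322,905 × 9/55 = $52,839. Book value $285,656.
Year 3: $322,905 × 8/55 = $46,968. Book value $238,688.
Year 4: $322,905 × 7/55 = $41,097. Book value $197,591.
Year 5: $322,905 × 6/55 = $35,226. Book value $162,365.
Year 6: $322,905 × 5/55 = $29,355. Book value $133,010.
Year 7: $322,905 × 4/55 = $23,484. Book value $109,526.
Year 8: $322,905 × 3/55 = $17,613. Book value $91,913.
Year 9: $322,905 × 2/55 = $11,742. Book value $80,171.
Accumulated through year 9 = $397,205 − $80,171 = $317,034.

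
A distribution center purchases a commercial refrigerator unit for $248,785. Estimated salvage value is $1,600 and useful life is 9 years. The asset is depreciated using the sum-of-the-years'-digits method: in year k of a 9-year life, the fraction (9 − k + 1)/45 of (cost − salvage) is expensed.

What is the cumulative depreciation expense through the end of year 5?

Depreciable base = $248,785 − $1,600 = $247,185.
Sum of the years' digits = 9+8+7+6+5+4+3+2+1 = 45.
Year 1: $247,185 × 9/45 = $49,437. Book value $199,348.
Year 2: $247,185 × 8/45 = $43,944. Book value $155,404.
Year 3: $247,185 × 7/45 = $38,451. Book value $116,953.
Year 4: $247,185 × 6/45 = $32,958. Book value $83,995.
Year 5: $247,185 × 5/45 = $27,465. Book value $56,530.
Accumulated through year 5 = $248,785 − $56,530 = $192,255.

$192,255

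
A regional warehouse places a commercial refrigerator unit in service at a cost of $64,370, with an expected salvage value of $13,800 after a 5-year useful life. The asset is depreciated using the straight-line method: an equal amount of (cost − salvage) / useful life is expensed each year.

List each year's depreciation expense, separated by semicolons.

$10,114; $10,114; $10,114; $10,114; $10,114

Depreciable base = $64,370 − $13,800 = $50,570.
Annual expense = $50,570 / 5 = $10,114.
End of year 1: book value $54,256.
End of year 2: book value $44,142.
End of year 3: book value $34,028.
End of year 4: book value $23,914.
End of year 5: book value $13,800.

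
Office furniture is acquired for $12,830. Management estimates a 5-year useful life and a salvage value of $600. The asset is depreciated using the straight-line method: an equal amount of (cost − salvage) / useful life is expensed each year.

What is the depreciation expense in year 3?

Depreciable base = $12,830 − $600 = $12,230.
Annual expense = $12,230 / 5 = $2,446.

$2,446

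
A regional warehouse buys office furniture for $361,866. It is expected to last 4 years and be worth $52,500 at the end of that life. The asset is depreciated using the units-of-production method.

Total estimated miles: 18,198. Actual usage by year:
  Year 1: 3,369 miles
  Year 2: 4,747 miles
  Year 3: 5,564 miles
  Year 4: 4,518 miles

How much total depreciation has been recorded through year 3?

Depreciable base = $361,866 − $52,500 = $309,366.
Rate = $309,366 / 18,198 miles = $17 per mile.
Year 1: 3,369 × $17 = $57,273. Book value $304,593.
Year 2: 4,747 × $17 = $80,699. Book value $223,894.
Year 3: 5,564 × $17 = $94,588. Book value $129,306.
Accumulated through year 3 = $361,866 − $129,306 = $232,560.

$232,560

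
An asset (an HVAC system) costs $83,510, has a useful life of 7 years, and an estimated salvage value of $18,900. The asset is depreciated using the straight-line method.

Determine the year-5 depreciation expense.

$9,230

Depreciable base = $83,510 − $18,900 = $64,610.
Annual expense = $64,610 / 7 = $9,230.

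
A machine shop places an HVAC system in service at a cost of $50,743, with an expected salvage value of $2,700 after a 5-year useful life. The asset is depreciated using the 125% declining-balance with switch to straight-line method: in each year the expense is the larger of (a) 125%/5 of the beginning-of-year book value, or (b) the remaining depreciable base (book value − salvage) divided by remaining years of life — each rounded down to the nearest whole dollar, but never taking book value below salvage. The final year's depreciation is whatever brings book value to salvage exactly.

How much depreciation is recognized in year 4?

Depreciable base = $50,743 − $2,700 = $48,043.
Year 1: DB = ⌊$50,743 × 125%/5⌋ = $12,685; SL = ⌊$48,043/5⌋ = $9,608 → take DB $12,685. Book value $38,058.
Year 2: DB = ⌊$38,058 × 125%/5⌋ = $9,514; SL = ⌊$35,358/4⌋ = $8,839 → take DB $9,514. Book value $28,544.
Year 3: DB = ⌊$28,544 × 125%/5⌋ = $7,136; SL = ⌊$25,844/3⌋ = $8,614 → take SL $8,614. Book value $19,930.
Year 4: DB = ⌊$19,930 × 125%/5⌋ = $4,982; SL = ⌊$17,230/2⌋ = $8,615 → take SL $8,615. Book value $11,315.

$8,615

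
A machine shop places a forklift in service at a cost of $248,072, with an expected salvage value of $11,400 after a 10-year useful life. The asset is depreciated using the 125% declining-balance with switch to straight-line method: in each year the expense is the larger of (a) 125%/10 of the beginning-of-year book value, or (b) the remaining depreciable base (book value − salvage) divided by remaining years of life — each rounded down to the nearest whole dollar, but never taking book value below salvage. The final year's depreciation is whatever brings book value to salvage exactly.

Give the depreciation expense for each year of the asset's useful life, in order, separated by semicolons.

Depreciable base = $248,072 − $11,400 = $236,672.
Year 1: DB = ⌊$248,072 × 125%/10⌋ = $31,009; SL = ⌊$236,672/10⌋ = $23,667 → take DB $31,009. Book value $217,063.
Year 2: DB = ⌊$217,063 × 125%/10⌋ = $27,132; SL = ⌊$205,663/9⌋ = $22,851 → take DB $27,132. Book value $189,931.
Year 3: DB = ⌊$189,931 × 125%/10⌋ = $23,741; SL = ⌊$178,531/8⌋ = $22,316 → take DB $23,741. Book value $166,190.
Year 4: DB = ⌊$166,190 × 125%/10⌋ = $20,773; SL = ⌊$154,790/7⌋ = $22,112 → take SL $22,112. Book value $144,078.
Year 5: DB = ⌊$144,078 × 125%/10⌋ = $18,009; SL = ⌊$132,678/6⌋ = $22,113 → take SL $22,113. Book value $121,965.
Year 6: DB = ⌊$121,965 × 125%/10⌋ = $15,245; SL = ⌊$110,565/5⌋ = $22,113 → take SL $22,113. Book value $99,852.
Year 7: DB = ⌊$99,852 × 125%/10⌋ = $12,481; SL = ⌊$88,452/4⌋ = $22,113 → take SL $22,113. Book value $77,739.
Year 8: DB = ⌊$77,739 × 125%/10⌋ = $9,717; SL = ⌊$66,339/3⌋ = $22,113 → take SL $22,113. Book value $55,626.
Year 9: DB = ⌊$55,626 × 125%/10⌋ = $6,953; SL = ⌊$44,226/2⌋ = $22,113 → take SL $22,113. Book value $33,513.
Year 10 (final): $33,513 − $11,400 = $22,113. Book value $11,400.

$31,009; $27,132; $23,741; $22,112; $22,113; $22,113; $22,113; $22,113; $22,113; $22,113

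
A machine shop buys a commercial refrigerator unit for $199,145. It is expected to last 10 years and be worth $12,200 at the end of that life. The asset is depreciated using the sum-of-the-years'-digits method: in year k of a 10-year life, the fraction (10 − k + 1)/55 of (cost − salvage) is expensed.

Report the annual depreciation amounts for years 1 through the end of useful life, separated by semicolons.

Depreciable base = $199,145 − $12,200 = $186,945.
Sum of the years' digits = 10+9+8+7+6+5+4+3+2+1 = 55.
Year 1: $186,945 × 10/55 = $33,990. Book value $165,155.
Year 2: $186,945 × 9/55 = $30,591. Book value $134,564.
Year 3: $186,945 × 8/55 = $27,192. Book value $107,372.
Year 4: $186,945 × 7/55 = $23,793. Book value $83,579.
Year 5: $186,945 × 6/55 = $20,394. Book value $63,185.
Year 6: $186,945 × 5/55 = $16,995. Book value $46,190.
Year 7: $186,945 × 4/55 = $13,596. Book value $32,594.
Year 8: $186,945 × 3/55 = $10,197. Book value $22,397.
Year 9: $186,945 × 2/55 = $6,798. Book value $15,599.
Year 10: $186,945 × 1/55 = $3,399. Book value $12,200.

$33,990; $30,591; $27,192; $23,793; $20,394; $16,995; $13,596; $10,197; $6,798; $3,399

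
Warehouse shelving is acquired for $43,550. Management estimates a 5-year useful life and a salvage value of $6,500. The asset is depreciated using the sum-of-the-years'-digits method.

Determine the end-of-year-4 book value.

$8,970

Depreciable base = $43,550 − $6,500 = $37,050.
Sum of the years' digits = 5+4+3+2+1 = 15.
Year 1: $37,050 × 5/15 = $12,350. Book value $31,200.
Year 2: $37,050 × 4/15 = $9,880. Book value $21,320.
Year 3: $37,050 × 3/15 = $7,410. Book value $13,910.
Year 4: $37,050 × 2/15 = $4,940. Book value $8,970.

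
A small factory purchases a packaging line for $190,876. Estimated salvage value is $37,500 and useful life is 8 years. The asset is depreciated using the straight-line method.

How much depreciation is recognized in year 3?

$19,172

Depreciable base = $190,876 − $37,500 = $153,376.
Annual expense = $153,376 / 8 = $19,172.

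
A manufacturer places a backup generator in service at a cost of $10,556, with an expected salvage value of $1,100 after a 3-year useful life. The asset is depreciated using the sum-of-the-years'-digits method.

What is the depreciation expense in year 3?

Depreciable base = $10,556 − $1,100 = $9,456.
Sum of the years' digits = 3+2+1 = 6.
Year 1: $9,456 × 3/6 = $4,728. Book value $5,828.
Year 2: $9,456 × 2/6 = $3,152. Book value $2,676.
Year 3: $9,456 × 1/6 = $1,576. Book value $1,100.

$1,576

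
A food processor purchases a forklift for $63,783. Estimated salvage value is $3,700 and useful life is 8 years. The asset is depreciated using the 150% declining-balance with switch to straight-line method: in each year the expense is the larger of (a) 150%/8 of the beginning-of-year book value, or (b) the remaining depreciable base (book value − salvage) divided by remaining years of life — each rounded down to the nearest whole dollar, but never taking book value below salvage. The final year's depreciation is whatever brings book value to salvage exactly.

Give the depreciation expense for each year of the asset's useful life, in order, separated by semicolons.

$11,959; $9,717; $7,895; $6,414; $6,024; $6,024; $6,025; $6,025

Depreciable base = $63,783 − $3,700 = $60,083.
Year 1: DB = ⌊$63,783 × 150%/8⌋ = $11,959; SL = ⌊$60,083/8⌋ = $7,510 → take DB $11,959. Book value $51,824.
Year 2: DB = ⌊$51,824 × 150%/8⌋ = $9,717; SL = ⌊$48,124/7⌋ = $6,874 → take DB $9,717. Book value $42,107.
Year 3: DB = ⌊$42,107 × 150%/8⌋ = $7,895; SL = ⌊$38,407/6⌋ = $6,401 → take DB $7,895. Book value $34,212.
Year 4: DB = ⌊$34,212 × 150%/8⌋ = $6,414; SL = ⌊$30,512/5⌋ = $6,102 → take DB $6,414. Book value $27,798.
Year 5: DB = ⌊$27,798 × 150%/8⌋ = $5,212; SL = ⌊$24,098/4⌋ = $6,024 → take SL $6,024. Book value $21,774.
Year 6: DB = ⌊$21,774 × 150%/8⌋ = $4,082; SL = ⌊$18,074/3⌋ = $6,024 → take SL $6,024. Book value $15,750.
Year 7: DB = ⌊$15,750 × 150%/8⌋ = $2,953; SL = ⌊$12,050/2⌋ = $6,025 → take SL $6,025. Book value $9,725.
Year 8 (final): $9,725 − $3,700 = $6,025. Book value $3,700.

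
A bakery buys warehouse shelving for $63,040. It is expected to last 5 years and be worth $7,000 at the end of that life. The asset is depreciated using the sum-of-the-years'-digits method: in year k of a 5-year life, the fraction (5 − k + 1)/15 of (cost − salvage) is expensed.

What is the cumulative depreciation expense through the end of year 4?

Depreciable base = $63,040 − $7,000 = $56,040.
Sum of the years' digits = 5+4+3+2+1 = 15.
Year 1: $56,040 × 5/15 = $18,680. Book value $44,360.
Year 2: $56,040 × 4/15 = $14,944. Book value $29,416.
Year 3: $56,040 × 3/15 = $11,208. Book value $18,208.
Year 4: $56,040 × 2/15 = $7,472. Book value $10,736.
Accumulated through year 4 = $63,040 − $10,736 = $52,304.

$52,304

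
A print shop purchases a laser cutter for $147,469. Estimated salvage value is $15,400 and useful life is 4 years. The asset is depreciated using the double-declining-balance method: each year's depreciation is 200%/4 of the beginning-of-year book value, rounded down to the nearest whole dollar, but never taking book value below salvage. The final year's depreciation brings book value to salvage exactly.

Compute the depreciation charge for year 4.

$3,034

Depreciable base = $147,469 − $15,400 = $132,069.
Year 1: ⌊$147,469 × 200%/4⌋ = $73,734. Book value $73,735.
Year 2: ⌊$73,735 × 200%/4⌋ = $36,867. Book value $36,868.
Year 3: ⌊$36,868 × 200%/4⌋ = $18,434. Book value $18,434.
Year 4 (final): $18,434 − $15,400 = $3,034. Book value $15,400.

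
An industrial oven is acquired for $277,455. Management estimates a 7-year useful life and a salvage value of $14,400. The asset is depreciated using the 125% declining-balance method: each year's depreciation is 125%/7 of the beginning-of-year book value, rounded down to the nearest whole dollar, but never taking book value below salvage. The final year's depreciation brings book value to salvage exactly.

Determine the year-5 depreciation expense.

$22,557

Depreciable base = $277,455 − $14,400 = $263,055.
Year 1: ⌊$277,455 × 125%/7⌋ = $49,545. Book value $227,910.
Year 2: ⌊$227,910 × 125%/7⌋ = $40,698. Book value $187,212.
Year 3: ⌊$187,212 × 125%/7⌋ = $33,430. Book value $153,782.
Year 4: ⌊$153,782 × 125%/7⌋ = $27,461. Book value $126,321.
Year 5: ⌊$126,321 × 125%/7⌋ = $22,557. Book value $103,764.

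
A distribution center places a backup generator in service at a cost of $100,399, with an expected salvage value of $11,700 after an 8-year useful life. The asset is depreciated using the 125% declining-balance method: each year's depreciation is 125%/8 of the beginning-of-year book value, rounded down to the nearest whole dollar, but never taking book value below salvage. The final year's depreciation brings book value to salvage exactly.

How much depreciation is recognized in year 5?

Depreciable base = $100,399 − $11,700 = $88,699.
Year 1: ⌊$100,399 × 125%/8⌋ = $15,687. Book value $84,712.
Year 2: ⌊$84,712 × 125%/8⌋ = $13,236. Book value $71,476.
Year 3: ⌊$71,476 × 125%/8⌋ = $11,168. Book value $60,308.
Year 4: ⌊$60,308 × 125%/8⌋ = $9,423. Book value $50,885.
Year 5: ⌊$50,885 × 125%/8⌋ = $7,950. Book value $42,935.

$7,950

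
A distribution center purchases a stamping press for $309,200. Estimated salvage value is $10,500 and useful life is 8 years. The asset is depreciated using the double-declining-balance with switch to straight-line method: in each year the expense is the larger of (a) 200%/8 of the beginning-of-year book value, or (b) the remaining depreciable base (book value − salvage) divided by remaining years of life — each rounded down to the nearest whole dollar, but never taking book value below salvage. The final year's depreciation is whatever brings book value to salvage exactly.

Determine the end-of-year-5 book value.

$73,375

Depreciable base = $309,200 − $10,500 = $298,700.
Year 1: DB = ⌊$309,200 × 200%/8⌋ = $77,300; SL = ⌊$298,700/8⌋ = $37,337 → take DB $77,300. Book value $231,900.
Year 2: DB = ⌊$231,900 × 200%/8⌋ = $57,975; SL = ⌊$221,400/7⌋ = $31,628 → take DB $57,975. Book value $173,925.
Year 3: DB = ⌊$173,925 × 200%/8⌋ = $43,481; SL = ⌊$163,425/6⌋ = $27,237 → take DB $43,481. Book value $130,444.
Year 4: DB = ⌊$130,444 × 200%/8⌋ = $32,611; SL = ⌊$119,944/5⌋ = $23,988 → take DB $32,611. Book value $97,833.
Year 5: DB = ⌊$97,833 × 200%/8⌋ = $24,458; SL = ⌊$87,333/4⌋ = $21,833 → take DB $24,458. Book value $73,375.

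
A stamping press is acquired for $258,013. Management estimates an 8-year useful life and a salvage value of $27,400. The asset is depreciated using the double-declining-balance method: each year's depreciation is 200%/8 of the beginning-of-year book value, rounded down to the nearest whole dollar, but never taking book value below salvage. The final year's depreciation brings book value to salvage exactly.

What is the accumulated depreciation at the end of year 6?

$212,091

Depreciable base = $258,013 − $27,400 = $230,613.
Year 1: ⌊$258,013 × 200%/8⌋ = $64,503. Book value $193,510.
Year 2: ⌊$193,510 × 200%/8⌋ = $48,377. Book value $145,133.
Year 3: ⌊$145,133 × 200%/8⌋ = $36,283. Book value $108,850.
Year 4: ⌊$108,850 × 200%/8⌋ = $27,212. Book value $81,638.
Year 5: ⌊$81,638 × 200%/8⌋ = $20,409. Book value $61,229.
Year 6: ⌊$61,229 × 200%/8⌋ = $15,307. Book value $45,922.
Accumulated through year 6 = $258,013 − $45,922 = $212,091.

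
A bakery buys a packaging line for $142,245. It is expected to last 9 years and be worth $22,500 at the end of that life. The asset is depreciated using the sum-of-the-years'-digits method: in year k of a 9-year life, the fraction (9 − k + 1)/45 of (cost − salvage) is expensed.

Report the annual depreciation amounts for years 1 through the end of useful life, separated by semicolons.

Depreciable base = $142,245 − $22,500 = $119,745.
Sum of the years' digits = 9+8+7+6+5+4+3+2+1 = 45.
Year 1: $119,745 × 9/45 = $23,949. Book value $118,296.
Year 2: $119,745 × 8/45 = $21,288. Book value $97,008.
Year 3: $119,745 × 7/45 = $18,627. Book value $78,381.
Year 4: $119,745 × 6/45 = $15,966. Book value $62,415.
Year 5: $119,745 × 5/45 = $13,305. Book value $49,110.
Year 6: $119,745 × 4/45 = $10,644. Book value $38,466.
Year 7: $119,745 × 3/45 = $7,983. Book value $30,483.
Year 8: $119,745 × 2/45 = $5,322. Book value $25,161.
Year 9: $119,745 × 1/45 = $2,661. Book value $22,500.

$23,949; $21,288; $18,627; $15,966; $13,305; $10,644; $7,983; $5,322; $2,661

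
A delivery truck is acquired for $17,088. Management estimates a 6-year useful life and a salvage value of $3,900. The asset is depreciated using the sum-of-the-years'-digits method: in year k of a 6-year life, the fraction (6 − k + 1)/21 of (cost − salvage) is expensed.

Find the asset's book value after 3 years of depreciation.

Depreciable base = $17,088 − $3,900 = $13,188.
Sum of the years' digits = 6+5+4+3+2+1 = 21.
Year 1: $13,188 × 6/21 = $3,768. Book value $13,320.
Year 2: $13,188 × 5/21 = $3,140. Book value $10,180.
Year 3: $13,188 × 4/21 = $2,512. Book value $7,668.

$7,668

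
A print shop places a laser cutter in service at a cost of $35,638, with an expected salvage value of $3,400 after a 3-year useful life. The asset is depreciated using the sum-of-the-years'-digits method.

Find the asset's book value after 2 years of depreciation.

Depreciable base = $35,638 − $3,400 = $32,238.
Sum of the years' digits = 3+2+1 = 6.
Year 1: $32,238 × 3/6 = $16,119. Book value $19,519.
Year 2: $32,238 × 2/6 = $10,746. Book value $8,773.

$8,773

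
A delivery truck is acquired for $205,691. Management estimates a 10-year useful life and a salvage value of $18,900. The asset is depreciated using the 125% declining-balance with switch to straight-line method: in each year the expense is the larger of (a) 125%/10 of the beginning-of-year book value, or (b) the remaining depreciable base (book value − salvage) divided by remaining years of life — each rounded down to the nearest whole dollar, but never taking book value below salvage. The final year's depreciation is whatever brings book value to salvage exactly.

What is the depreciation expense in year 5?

$16,945

Depreciable base = $205,691 − $18,900 = $186,791.
Year 1: DB = ⌊$205,691 × 125%/10⌋ = $25,711; SL = ⌊$186,791/10⌋ = $18,679 → take DB $25,711. Book value $179,980.
Year 2: DB = ⌊$179,980 × 125%/10⌋ = $22,497; SL = ⌊$161,080/9⌋ = $17,897 → take DB $22,497. Book value $157,483.
Year 3: DB = ⌊$157,483 × 125%/10⌋ = $19,685; SL = ⌊$138,583/8⌋ = $17,322 → take DB $19,685. Book value $137,798.
Year 4: DB = ⌊$137,798 × 125%/10⌋ = $17,224; SL = ⌊$118,898/7⌋ = $16,985 → take DB $17,224. Book value $120,574.
Year 5: DB = ⌊$120,574 × 125%/10⌋ = $15,071; SL = ⌊$101,674/6⌋ = $16,945 → take SL $16,945. Book value $103,629.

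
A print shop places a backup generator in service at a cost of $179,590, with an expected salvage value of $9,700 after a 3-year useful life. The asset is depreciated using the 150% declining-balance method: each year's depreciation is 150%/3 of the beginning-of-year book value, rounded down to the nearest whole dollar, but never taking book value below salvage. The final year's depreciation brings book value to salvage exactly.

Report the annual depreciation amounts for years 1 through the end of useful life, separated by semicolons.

$89,795; $44,897; $35,198

Depreciable base = $179,590 − $9,700 = $169,890.
Year 1: ⌊$179,590 × 150%/3⌋ = $89,795. Book value $89,795.
Year 2: ⌊$89,795 × 150%/3⌋ = $44,897. Book value $44,898.
Year 3 (final): $44,898 − $9,700 = $35,198. Book value $9,700.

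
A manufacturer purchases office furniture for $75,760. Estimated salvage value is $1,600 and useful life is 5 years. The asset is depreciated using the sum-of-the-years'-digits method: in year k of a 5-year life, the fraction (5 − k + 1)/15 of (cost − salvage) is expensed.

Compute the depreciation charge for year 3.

Depreciable base = $75,760 − $1,600 = $74,160.
Sum of the years' digits = 5+4+3+2+1 = 15.
Year 1: $74,160 × 5/15 = $24,720. Book value $51,040.
Year 2: $74,160 × 4/15 = $19,776. Book value $31,264.
Year 3: $74,160 × 3/15 = $14,832. Book value $16,432.

$14,832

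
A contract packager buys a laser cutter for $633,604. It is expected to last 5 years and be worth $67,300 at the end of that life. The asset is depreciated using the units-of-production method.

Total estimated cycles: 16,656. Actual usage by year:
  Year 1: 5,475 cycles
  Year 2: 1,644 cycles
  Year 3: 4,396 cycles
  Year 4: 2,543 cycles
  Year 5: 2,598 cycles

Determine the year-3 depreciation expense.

Depreciable base = $633,604 − $67,300 = $566,304.
Rate = $566,304 / 16,656 cycles = $34 per cycle.
Year 1: 5,475 × $34 = $186,150. Book value $447,454.
Year 2: 1,644 × $34 = $55,896. Book value $391,558.
Year 3: 4,396 × $34 = $149,464. Book value $242,094.

$149,464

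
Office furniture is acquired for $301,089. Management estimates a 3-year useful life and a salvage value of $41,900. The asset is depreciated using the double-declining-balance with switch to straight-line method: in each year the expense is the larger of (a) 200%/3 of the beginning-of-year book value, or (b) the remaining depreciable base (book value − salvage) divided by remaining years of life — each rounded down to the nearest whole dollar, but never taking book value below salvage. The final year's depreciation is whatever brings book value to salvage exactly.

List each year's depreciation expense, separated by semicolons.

Depreciable base = $301,089 − $41,900 = $259,189.
Year 1: DB = ⌊$301,089 × 200%/3⌋ = $200,726; SL = ⌊$259,189/3⌋ = $86,396 → take DB $200,726. Book value $100,363.
Year 2: DB = ⌊$100,363 × 200%/3⌋ = $66,908; SL = ⌊$58,463/2⌋ = $29,231 → take DB $66,908, capped at $58,463. Book value $41,900.
Year 3 (final): $41,900 − $41,900 = $0. Book value $41,900.

$200,726; $58,463; $0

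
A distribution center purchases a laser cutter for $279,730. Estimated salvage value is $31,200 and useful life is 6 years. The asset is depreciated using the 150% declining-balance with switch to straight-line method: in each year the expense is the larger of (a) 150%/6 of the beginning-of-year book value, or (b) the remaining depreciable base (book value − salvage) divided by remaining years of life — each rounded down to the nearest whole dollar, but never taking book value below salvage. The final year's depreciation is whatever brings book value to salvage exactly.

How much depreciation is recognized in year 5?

Depreciable base = $279,730 − $31,200 = $248,530.
Year 1: DB = ⌊$279,730 × 150%/6⌋ = $69,932; SL = ⌊$248,530/6⌋ = $41,421 → take DB $69,932. Book value $209,798.
Year 2: DB = ⌊$209,798 × 150%/6⌋ = $52,449; SL = ⌊$178,598/5⌋ = $35,719 → take DB $52,449. Book value $157,349.
Year 3: DB = ⌊$157,349 × 150%/6⌋ = $39,337; SL = ⌊$126,149/4⌋ = $31,537 → take DB $39,337. Book value $118,012.
Year 4: DB = ⌊$118,012 × 150%/6⌋ = $29,503; SL = ⌊$86,812/3⌋ = $28,937 → take DB $29,503. Book value $88,509.
Year 5: DB = ⌊$88,509 × 150%/6⌋ = $22,127; SL = ⌊$57,309/2⌋ = $28,654 → take SL $28,654. Book value $59,855.

$28,654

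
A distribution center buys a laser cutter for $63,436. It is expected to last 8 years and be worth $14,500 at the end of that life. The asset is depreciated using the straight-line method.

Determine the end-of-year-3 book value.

$45,085

Depreciable base = $63,436 − $14,500 = $48,936.
Annual expense = $48,936 / 8 = $6,117.
End of year 1: book value $57,319.
End of year 2: book value $51,202.
End of year 3: book value $45,085.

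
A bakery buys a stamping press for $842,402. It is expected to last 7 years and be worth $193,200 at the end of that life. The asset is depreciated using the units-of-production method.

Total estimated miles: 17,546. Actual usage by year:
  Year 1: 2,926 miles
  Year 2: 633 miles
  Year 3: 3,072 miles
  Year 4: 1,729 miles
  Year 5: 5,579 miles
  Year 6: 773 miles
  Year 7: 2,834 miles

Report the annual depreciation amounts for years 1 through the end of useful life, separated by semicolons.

Depreciable base = $842,402 − $193,200 = $649,202.
Rate = $649,202 / 17,546 miles = $37 per mile.
Year 1: 2,926 × $37 = $108,262. Book value $734,140.
Year 2: 633 × $37 = $23,421. Book value $710,719.
Year 3: 3,072 × $37 = $113,664. Book value $597,055.
Year 4: 1,729 × $37 = $63,973. Book value $533,082.
Year 5: 5,579 × $37 = $206,423. Book value $326,659.
Year 6: 773 × $37 = $28,601. Book value $298,058.
Year 7: 2,834 × $37 = $104,858. Book value $193,200.

$108,262; $23,421; $113,664; $63,973; $206,423; $28,601; $104,858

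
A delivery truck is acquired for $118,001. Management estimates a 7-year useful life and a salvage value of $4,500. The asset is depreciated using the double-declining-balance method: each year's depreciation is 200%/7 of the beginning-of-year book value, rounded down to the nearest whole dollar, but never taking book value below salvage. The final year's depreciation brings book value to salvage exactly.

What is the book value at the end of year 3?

$43,004

Depreciable base = $118,001 − $4,500 = $113,501.
Year 1: ⌊$118,001 × 200%/7⌋ = $33,714. Book value $84,287.
Year 2: ⌊$84,287 × 200%/7⌋ = $24,082. Book value $60,205.
Year 3: ⌊$60,205 × 200%/7⌋ = $17,201. Book value $43,004.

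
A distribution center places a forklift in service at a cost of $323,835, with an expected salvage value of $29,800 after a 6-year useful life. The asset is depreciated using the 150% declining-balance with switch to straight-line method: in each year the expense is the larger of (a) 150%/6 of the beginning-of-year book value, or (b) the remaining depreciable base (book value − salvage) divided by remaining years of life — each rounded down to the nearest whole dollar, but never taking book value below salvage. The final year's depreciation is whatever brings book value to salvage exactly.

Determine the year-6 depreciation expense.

$35,607

Depreciable base = $323,835 − $29,800 = $294,035.
Year 1: DB = ⌊$323,835 × 150%/6⌋ = $80,958; SL = ⌊$294,035/6⌋ = $49,005 → take DB $80,958. Book value $242,877.
Year 2: DB = ⌊$242,877 × 150%/6⌋ = $60,719; SL = ⌊$213,077/5⌋ = $42,615 → take DB $60,719. Book value $182,158.
Year 3: DB = ⌊$182,158 × 150%/6⌋ = $45,539; SL = ⌊$152,358/4⌋ = $38,089 → take DB $45,539. Book value $136,619.
Year 4: DB = ⌊$136,619 × 150%/6⌋ = $34,154; SL = ⌊$106,819/3⌋ = $35,606 → take SL $35,606. Book value $101,013.
Year 5: DB = ⌊$101,013 × 150%/6⌋ = $25,253; SL = ⌊$71,213/2⌋ = $35,606 → take SL $35,606. Book value $65,407.
Year 6 (final): $65,407 − $29,800 = $35,607. Book value $29,800.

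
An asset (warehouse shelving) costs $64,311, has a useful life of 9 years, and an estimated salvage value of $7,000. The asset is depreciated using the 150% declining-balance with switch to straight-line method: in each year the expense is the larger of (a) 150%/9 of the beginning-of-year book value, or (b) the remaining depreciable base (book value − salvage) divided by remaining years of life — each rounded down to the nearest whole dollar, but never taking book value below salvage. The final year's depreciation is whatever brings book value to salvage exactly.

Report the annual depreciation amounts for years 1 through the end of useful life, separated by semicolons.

$10,718; $8,932; $7,443; $6,203; $5,169; $4,711; $4,711; $4,712; $4,712

Depreciable base = $64,311 − $7,000 = $57,311.
Year 1: DB = ⌊$64,311 × 150%/9⌋ = $10,718; SL = ⌊$57,311/9⌋ = $6,367 → take DB $10,718. Book value $53,593.
Year 2: DB = ⌊$53,593 × 150%/9⌋ = $8,932; SL = ⌊$46,593/8⌋ = $5,824 → take DB $8,932. Book value $44,661.
Year 3: DB = ⌊$44,661 × 150%/9⌋ = $7,443; SL = ⌊$37,661/7⌋ = $5,380 → take DB $7,443. Book value $37,218.
Year 4: DB = ⌊$37,218 × 150%/9⌋ = $6,203; SL = ⌊$30,218/6⌋ = $5,036 → take DB $6,203. Book value $31,015.
Year 5: DB = ⌊$31,015 × 150%/9⌋ = $5,169; SL = ⌊$24,015/5⌋ = $4,803 → take DB $5,169. Book value $25,846.
Year 6: DB = ⌊$25,846 × 150%/9⌋ = $4,307; SL = ⌊$18,846/4⌋ = $4,711 → take SL $4,711. Book value $21,135.
Year 7: DB = ⌊$21,135 × 150%/9⌋ = $3,522; SL = ⌊$14,135/3⌋ = $4,711 → take SL $4,711. Book value $16,424.
Year 8: DB = ⌊$16,424 × 150%/9⌋ = $2,737; SL = ⌊$9,424/2⌋ = $4,712 → take SL $4,712. Book value $11,712.
Year 9 (final): $11,712 − $7,000 = $4,712. Book value $7,000.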